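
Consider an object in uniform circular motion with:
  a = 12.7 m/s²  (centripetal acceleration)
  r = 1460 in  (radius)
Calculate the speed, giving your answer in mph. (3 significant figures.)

48.5 mph

Rearranging a = v²/r for v: v = √(a·r).
a = 12.7 m/s²; r = 1460 in = 37.08 m.
v = 21.70 m/s
21.70 m/s × (1 mph / 0.4470 m/s) = 48.55 mph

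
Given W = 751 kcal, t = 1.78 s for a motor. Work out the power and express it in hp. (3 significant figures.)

P is given directly by: P = W/t.
W = 751 kcal = 3.142×10^6 J; t = 1.78 s.
P = 1.765×10^6 W
1.765×10^6 W × (1 hp / 745.7 W) = 2367 hp

2370 hp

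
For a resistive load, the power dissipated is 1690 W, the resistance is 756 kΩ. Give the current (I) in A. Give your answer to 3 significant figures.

Rearranging: I = √(P/R).
P = 1690 W; R = 756 kΩ = 7.560×10^5 Ω.
I = 0.04728 A

0.0473 A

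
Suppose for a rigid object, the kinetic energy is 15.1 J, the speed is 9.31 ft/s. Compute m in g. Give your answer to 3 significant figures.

3750 g

Rearranging: m = 2·KE/v².
KE = 15.1 J; v = 9.31 ft/s = 2.838 m/s.
m = 3.750 kg
3.750 kg × (1 g / 0.001000 kg) = 3750 g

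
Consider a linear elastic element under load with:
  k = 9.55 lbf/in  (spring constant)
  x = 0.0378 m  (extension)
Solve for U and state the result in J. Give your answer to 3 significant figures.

1.19 J

U is given directly by: U = ½kx².
k = 9.55 lbf/in = 1672 N/m; x = 0.0378 m.
U = 1.195 J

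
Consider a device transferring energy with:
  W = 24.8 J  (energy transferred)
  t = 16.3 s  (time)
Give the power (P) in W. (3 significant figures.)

P is given directly by: P = W/t.
W = 24.8 J; t = 16.3 s.
P = 1.521 W

1.52 W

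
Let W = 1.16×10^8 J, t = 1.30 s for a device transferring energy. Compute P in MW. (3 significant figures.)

89.2 MW

P is given directly by: P = W/t.
W = 1.16×10^8 J; t = 1.30 s.
P = 8.923×10^7 W  (the unit combination reduces to kg·m²/s³ = W)
8.923×10^7 W × (1 MW / 1.000×10^6 W) = 89.23 MW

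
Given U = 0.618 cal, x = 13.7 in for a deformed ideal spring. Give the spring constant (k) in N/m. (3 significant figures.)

Solving U = ½k·x² for k: k = 2U/x².
U = 0.618 cal = 2.586 J; x = 13.7 in = 0.3480 m.
k = 42.71 N/m

42.7 N/m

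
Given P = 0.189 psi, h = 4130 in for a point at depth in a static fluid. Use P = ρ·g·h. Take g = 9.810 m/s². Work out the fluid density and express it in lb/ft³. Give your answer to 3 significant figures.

Solving P = ρ·g·h for ρ: ρ = P/(g·h).
P = 0.189 psi = 1303 Pa; h = 4130 in = 104.9 m; g = 9.810 m/s².
ρ = 1.266 kg/m³
1.266 kg/m³ × (1 lb/ft³ / 16.02 kg/m³) = 0.07905 lb/ft³

0.0791 lb/ft³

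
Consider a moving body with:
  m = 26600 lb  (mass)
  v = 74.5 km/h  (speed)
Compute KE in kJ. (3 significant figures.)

2580 kJ

Directly: KE = ½mv².
m = 26600 lb = 12066 kg; v = 74.5 km/h = 20.69 m/s.
KE = 2.584×10^6 J
2.584×10^6 J × (1 kJ / 1000 J) = 2584 kJ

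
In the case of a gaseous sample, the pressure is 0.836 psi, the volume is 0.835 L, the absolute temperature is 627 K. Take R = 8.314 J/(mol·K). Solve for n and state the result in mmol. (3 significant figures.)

0.923 mmol

From the ideal-gas law: n = PV/(RT).
P = 0.836 psi = 5764 Pa; V = 0.835 L = 8.350×10^-4 m³; T = 627 K; R = 8.314 J/(mol·K).
n = 9.233×10^-4 mol
9.233×10^-4 mol × (1 mmol / 0.001000 mol) = 0.9233 mmol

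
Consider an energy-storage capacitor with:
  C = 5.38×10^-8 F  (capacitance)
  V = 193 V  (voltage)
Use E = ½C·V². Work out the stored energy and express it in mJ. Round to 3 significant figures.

E is given directly by: E = ½CV².
C = 5.38×10^-8 F; V = 193 V.
E = 0.001002 J
0.001002 J × (1 mJ / 0.001000 J) = 1.002 mJ

1.00 mJ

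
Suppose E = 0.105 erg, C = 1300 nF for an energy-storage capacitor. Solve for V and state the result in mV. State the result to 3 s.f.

127 mV

Rearranging E = ½C·V² for V: V = √(2E/C).
E = 0.105 erg = 1.050×10^-8 J; C = 1300 nF = 1.300×10^-6 F.
V = 0.1271 V  (the unit combination reduces to kg·m²/(A·s³) = V)
0.1271 V × (1 mV / 0.001000 V) = 127.1 mV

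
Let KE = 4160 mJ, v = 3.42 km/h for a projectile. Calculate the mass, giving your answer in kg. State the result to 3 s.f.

9.22 kg

Solving KE = ½mv² for m: m = 2·KE/v².
KE = 4160 mJ = 4.160 J; v = 3.42 km/h = 0.9500 m/s.
m = 9.219 kg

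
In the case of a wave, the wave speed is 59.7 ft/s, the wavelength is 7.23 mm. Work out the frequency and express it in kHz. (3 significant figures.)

Solving v = f·λ for f: f = v/λ.
v = 59.7 ft/s = 18.20 m/s; λ = 7.23 mm = 0.007230 m.
f = 2517 Hz
2517 Hz × (1 kHz / 1000 Hz) = 2.517 kHz

2.52 kHz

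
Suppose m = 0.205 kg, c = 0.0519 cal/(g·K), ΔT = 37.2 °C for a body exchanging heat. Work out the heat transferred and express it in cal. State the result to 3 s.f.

396 cal

Directly: Q = mcΔT.
m = 0.205 kg; c = 0.0519 cal/(g·K) = 217.1 J/(kg·K); ΔT = 37.2 °C = 37.20 K.
Q = 1656 J  (the unit combination reduces to kg·m²/s² = J)
1656 J × (1 cal / 4.184 J) = 395.8 cal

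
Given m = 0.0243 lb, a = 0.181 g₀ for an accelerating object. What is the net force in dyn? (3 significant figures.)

1960 dyn

From Newton's second law: F = m·a.
m = 0.0243 lb = 0.01102 kg; a = 0.181 g₀ = 1.775 m/s².
F = 0.01956 N
0.01956 N × (1 dyn / 1.000×10^-5 N) = 1956 dyn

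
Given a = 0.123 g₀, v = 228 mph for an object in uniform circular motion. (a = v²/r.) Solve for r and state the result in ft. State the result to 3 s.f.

Rearranging: r = v²/a.
a = 0.123 g₀ = 1.206 m/s²; v = 228 mph = 101.9 m/s.
r = 8613 m
8613 m × (1 ft / 0.3048 m) = 28257 ft

28300 ft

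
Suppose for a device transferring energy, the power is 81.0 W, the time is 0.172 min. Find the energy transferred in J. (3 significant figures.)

836 J

Solving P = W/t for W: W = P·t.
P = 81.0 W; t = 0.172 min = 10.32 s.
W = 835.9 J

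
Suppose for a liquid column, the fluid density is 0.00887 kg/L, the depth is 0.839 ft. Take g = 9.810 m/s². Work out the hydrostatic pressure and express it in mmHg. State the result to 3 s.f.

0.167 mmHg

P is given directly by: P = ρgh.
ρ = 0.00887 kg/L = 8.870 kg/m³; h = 0.839 ft = 0.2557 m; g = 9.810 m/s².
P = 22.25 Pa  (the unit combination reduces to kg/(m·s²) = Pa)
22.25 Pa × (1 mmHg / 133.3 Pa) = 0.1669 mmHg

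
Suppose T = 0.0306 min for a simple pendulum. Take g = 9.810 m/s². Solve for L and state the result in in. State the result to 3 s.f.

33.0 in

Rearranging T = 2π√(L/g) for L: L = g·(T/2π)².
T = 0.0306 min = 1.836 s; g = 9.810 m/s².
L = 0.8376 m
0.8376 m × (1 in / 0.02540 m) = 32.98 in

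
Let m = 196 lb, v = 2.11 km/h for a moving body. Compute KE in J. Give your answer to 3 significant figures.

Directly: KE = ½mv².
m = 196 lb = 88.90 kg; v = 2.11 km/h = 0.5861 m/s.
KE = 15.27 J

15.3 J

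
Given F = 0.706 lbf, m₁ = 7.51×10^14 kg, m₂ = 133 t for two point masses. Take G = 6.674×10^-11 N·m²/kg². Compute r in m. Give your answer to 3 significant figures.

Rearranging: r = √(G·m₁m₂/F).
F = 0.706 lbf = 3.140 N; m₁ = 7.51×10^14 kg; m₂ = 133 t = 1.330×10^5 kg; G = 6.674×10^-11 N·m²/kg².
r = 46073 m

46100 m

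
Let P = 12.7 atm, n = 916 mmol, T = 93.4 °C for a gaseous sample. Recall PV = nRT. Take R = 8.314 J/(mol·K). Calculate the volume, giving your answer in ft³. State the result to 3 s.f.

Rearranging PV = nRT for V: V = nRT/P.
P = 12.7 atm = 1.287×10^6 Pa; n = 916 mmol = 0.9160 mol; T = 93.4 °C = 366.5 K; R = 8.314 J/(mol·K).
V = 0.002169 m³
0.002169 m³ × (1 ft³ / 0.02832 m³) = 0.07661 ft³

0.0766 ft³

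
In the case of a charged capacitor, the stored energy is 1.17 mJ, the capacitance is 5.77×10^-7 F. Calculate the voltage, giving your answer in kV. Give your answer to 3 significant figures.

0.0637 kV

Rearranging: V = √(2E/C).
E = 1.17 mJ = 0.001170 J; C = 5.77×10^-7 F.
V = 63.68 V
63.68 V × (1 kV / 1000 V) = 0.06368 kV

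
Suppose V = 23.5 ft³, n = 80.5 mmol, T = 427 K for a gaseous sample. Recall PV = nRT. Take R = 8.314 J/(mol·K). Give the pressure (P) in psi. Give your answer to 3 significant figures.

0.0623 psi

Directly: P = nRT/V.
V = 23.5 ft³ = 0.6654 m³; n = 80.5 mmol = 0.08050 mol; T = 427 K; R = 8.314 J/(mol·K).
P = 429.5 Pa  (the unit combination reduces to kg/(m·s²) = Pa)
429.5 Pa × (1 psi / 6895 Pa) = 0.06229 psi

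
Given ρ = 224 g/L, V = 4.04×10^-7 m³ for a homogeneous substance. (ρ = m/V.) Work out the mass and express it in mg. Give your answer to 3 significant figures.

Rearranging ρ = m/V for m: m = ρV.
ρ = 224 g/L = 224.0 kg/m³; V = 4.04×10^-7 m³.
m = 9.050×10^-5 kg
9.050×10^-5 kg × (1 mg / 1.000×10^-6 kg) = 90.50 mg

90.5 mg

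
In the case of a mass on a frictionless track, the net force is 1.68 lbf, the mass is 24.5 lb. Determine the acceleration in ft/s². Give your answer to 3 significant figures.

From Newton's second law: a = F/m.
F = 1.68 lbf = 7.473 N; m = 24.5 lb = 11.11 kg.
a = 0.6725 m/s²
0.6725 m/s² × (1 ft/s² / 0.3048 m/s²) = 2.206 ft/s²

2.21 ft/s²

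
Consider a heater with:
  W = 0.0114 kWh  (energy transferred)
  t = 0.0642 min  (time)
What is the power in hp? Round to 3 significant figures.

14.3 hp

P is given directly by: P = W/t.
W = 0.0114 kWh = 41040 J; t = 0.0642 min = 3.852 s.
P = 10654 W
10654 W × (1 hp / 745.7 W) = 14.29 hp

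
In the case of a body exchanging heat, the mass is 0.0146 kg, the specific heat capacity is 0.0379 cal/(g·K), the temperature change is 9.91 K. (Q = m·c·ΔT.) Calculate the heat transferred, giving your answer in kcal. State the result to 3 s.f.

Directly: Q = mcΔT.
m = 0.0146 kg; c = 0.0379 cal/(g·K) = 158.6 J/(kg·K); ΔT = 9.91 K.
Q = 22.94 J
22.94 J × (1 kcal / 4184 J) = 0.005484 kcal

0.00548 kcal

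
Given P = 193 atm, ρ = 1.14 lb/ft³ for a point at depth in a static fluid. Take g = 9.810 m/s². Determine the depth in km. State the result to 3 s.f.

Solving P = ρ·g·h for h: h = P/(ρ·g).
P = 193 atm = 1.956×10^7 Pa; ρ = 1.14 lb/ft³ = 18.26 kg/m³; g = 9.810 m/s².
h = 1.092×10^5 m
1.092×10^5 m × (1 km / 1000 m) = 109.2 km

109 km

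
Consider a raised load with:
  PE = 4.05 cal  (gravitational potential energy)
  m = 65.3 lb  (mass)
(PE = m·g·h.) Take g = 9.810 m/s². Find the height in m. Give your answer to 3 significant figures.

0.0583 m

Rearranging: h = PE/(m·g).
PE = 4.05 cal = 16.95 J; m = 65.3 lb = 29.62 kg; g = 9.810 m/s².
h = 0.05832 m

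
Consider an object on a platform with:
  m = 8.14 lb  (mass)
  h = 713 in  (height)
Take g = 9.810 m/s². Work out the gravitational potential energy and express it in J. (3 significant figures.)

PE is given directly by: PE = mgh.
m = 8.14 lb = 3.692 kg; h = 713 in = 18.11 m; g = 9.810 m/s².
PE = 656.0 J

656 J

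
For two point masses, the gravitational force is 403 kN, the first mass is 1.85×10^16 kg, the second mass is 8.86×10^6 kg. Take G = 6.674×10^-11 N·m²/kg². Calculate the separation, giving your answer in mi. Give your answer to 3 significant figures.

3.24 mi

From Newton's law of gravitation: r = √(G·m₁m₂/F).
F = 403 kN = 4.030×10^5 N; m₁ = 1.85×10^16 kg; m₂ = 8.86×10^6 kg; G = 6.674×10^-11 N·m²/kg².
r = 5210 m
5210 m × (1 mi / 1609 m) = 3.237 mi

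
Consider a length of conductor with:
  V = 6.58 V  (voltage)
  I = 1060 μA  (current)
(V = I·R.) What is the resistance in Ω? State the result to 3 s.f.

6210 Ω

Rearranging V = I·R for R: R = V/I.
V = 6.58 V; I = 1060 μA = 0.001060 A.
R = 6208 Ω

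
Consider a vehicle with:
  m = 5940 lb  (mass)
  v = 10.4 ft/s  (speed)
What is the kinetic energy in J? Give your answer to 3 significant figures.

13500 J

Directly: KE = ½mv².
m = 5940 lb = 2694 kg; v = 10.4 ft/s = 3.170 m/s.
KE = 13537 J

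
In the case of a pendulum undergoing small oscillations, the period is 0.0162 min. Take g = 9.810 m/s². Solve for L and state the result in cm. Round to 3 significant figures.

23.5 cm

Rearranging: L = g·(T/2π)².
T = 0.0162 min = 0.9720 s; g = 9.810 m/s².
L = 0.2348 m
0.2348 m × (1 cm / 0.01000 m) = 23.48 cm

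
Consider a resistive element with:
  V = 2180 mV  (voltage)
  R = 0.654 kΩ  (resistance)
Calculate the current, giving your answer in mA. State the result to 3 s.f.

Solving V = I·R for I: I = V/R.
V = 2180 mV = 2.180 V; R = 0.654 kΩ = 654.0 Ω.
I = 0.003333 A
0.003333 A × (1 mA / 0.001000 A) = 3.333 mA

3.33 mA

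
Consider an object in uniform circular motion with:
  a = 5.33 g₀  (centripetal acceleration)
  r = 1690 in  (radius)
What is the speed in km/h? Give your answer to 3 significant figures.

Solving a = v²/r for v: v = √(a·r).
a = 5.33 g₀ = 52.27 m/s²; r = 1690 in = 42.93 m.
v = 47.37 m/s
47.37 m/s × (1 km/h / 0.2778 m/s) = 170.5 km/h

171 km/h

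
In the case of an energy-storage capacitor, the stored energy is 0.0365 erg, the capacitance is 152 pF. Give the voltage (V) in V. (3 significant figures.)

Rearranging: V = √(2E/C).
E = 0.0365 erg = 3.650×10^-9 J; C = 152 pF = 1.520×10^-10 F.
V = 6.930 V

6.93 V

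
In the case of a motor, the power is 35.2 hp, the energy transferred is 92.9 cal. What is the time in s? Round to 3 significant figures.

0.0148 s

Solving P = W/t for t: t = W/P.
P = 35.2 hp = 26249 W; W = 92.9 cal = 388.7 J.
t = 0.01481 s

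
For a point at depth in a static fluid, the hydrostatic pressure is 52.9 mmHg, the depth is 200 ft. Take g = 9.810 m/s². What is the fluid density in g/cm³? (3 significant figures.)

0.0118 g/cm³

Rearranging P = ρ·g·h for ρ: ρ = P/(g·h).
P = 52.9 mmHg = 7053 Pa; h = 200 ft = 60.96 m; g = 9.810 m/s².
ρ = 11.79 kg/m³
11.79 kg/m³ × (1 g/cm³ / 1000 kg/m³) = 0.01179 g/cm³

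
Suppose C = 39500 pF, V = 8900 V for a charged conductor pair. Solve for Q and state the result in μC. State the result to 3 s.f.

352 μC

Solving C = Q/V for Q: Q = CV.
C = 39500 pF = 3.950×10^-8 F; V = 8900 V.
Q = 3.515×10^-4 C
3.515×10^-4 C × (1 μC / 1.000×10^-6 C) = 351.5 μC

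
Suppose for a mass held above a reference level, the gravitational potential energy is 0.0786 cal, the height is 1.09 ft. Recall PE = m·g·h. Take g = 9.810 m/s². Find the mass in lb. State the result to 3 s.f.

Solving PE = m·g·h for m: m = PE/(g·h).
PE = 0.0786 cal = 0.3289 J; h = 1.09 ft = 0.3322 m; g = 9.810 m/s².
m = 0.1009 kg
0.1009 kg × (1 lb / 0.4536 kg) = 0.2225 lb

0.222 lb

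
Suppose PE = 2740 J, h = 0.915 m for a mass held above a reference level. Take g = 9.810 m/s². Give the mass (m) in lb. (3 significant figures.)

Rearranging: m = PE/(g·h).
PE = 2740 J; h = 0.915 m; g = 9.810 m/s².
m = 305.3 kg
305.3 kg × (1 lb / 0.4536 kg) = 673.0 lb

673 lb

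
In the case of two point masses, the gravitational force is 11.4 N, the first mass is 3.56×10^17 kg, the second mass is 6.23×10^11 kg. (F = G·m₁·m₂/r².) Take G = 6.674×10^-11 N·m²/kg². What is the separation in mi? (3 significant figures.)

7.08×10^5 mi

From Newton's law of gravitation: r = √(G·m₁m₂/F).
F = 11.4 N; m₁ = 3.56×10^17 kg; m₂ = 6.23×10^11 kg; G = 6.674×10^-11 N·m²/kg².
r = 1.139×10^9 m
1.139×10^9 m × (1 mi / 1609 m) = 7.080×10^5 mi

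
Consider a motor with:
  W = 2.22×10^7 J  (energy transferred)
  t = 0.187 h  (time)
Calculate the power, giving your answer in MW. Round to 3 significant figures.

P is given directly by: P = W/t.
W = 2.22×10^7 J; t = 0.187 h = 673.2 s.
P = 32977 W
32977 W × (1 MW / 1.000×10^6 W) = 0.03298 MW

0.0330 MW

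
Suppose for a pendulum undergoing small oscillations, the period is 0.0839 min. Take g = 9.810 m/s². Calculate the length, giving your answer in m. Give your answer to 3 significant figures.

6.30 m

Rearranging: L = g·(T/2π)².
T = 0.0839 min = 5.034 s; g = 9.810 m/s².
L = 6.297 m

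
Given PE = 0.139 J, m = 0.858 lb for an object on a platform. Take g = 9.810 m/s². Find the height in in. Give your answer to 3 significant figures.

1.43 in

Rearranging: h = PE/(m·g).
PE = 0.139 J; m = 0.858 lb = 0.3892 kg; g = 9.810 m/s².
h = 0.03641 m
0.03641 m × (1 in / 0.02540 m) = 1.433 in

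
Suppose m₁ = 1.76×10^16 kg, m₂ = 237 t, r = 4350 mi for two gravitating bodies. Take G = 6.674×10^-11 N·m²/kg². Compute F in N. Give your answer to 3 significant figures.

0.00568 N

F is given directly by: F = Gm₁m₂/r².
m₁ = 1.76×10^16 kg; m₂ = 237 t = 2.370×10^5 kg; r = 4350 mi = 7.001×10^6 m; G = 6.674×10^-11 N·m²/kg².
F = 0.005680 N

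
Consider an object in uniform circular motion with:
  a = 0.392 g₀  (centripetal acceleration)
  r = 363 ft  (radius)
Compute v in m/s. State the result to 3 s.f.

Solving a = v²/r for v: v = √(a·r).
a = 0.392 g₀ = 3.844 m/s²; r = 363 ft = 110.6 m.
v = 20.62 m/s

20.6 m/s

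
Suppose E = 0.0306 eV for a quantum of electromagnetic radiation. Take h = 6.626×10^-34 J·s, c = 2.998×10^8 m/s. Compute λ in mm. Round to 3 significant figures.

0.0405 mm

Rearranging E = h·c/λ for λ: λ = hc/E.
E = 0.0306 eV = 4.903×10^-21 J; h = 6.626×10^-34 J·s; c = 2.998×10^8 m/s.
λ = 4.052×10^-5 m
4.052×10^-5 m × (1 mm / 0.001000 m) = 0.04052 mm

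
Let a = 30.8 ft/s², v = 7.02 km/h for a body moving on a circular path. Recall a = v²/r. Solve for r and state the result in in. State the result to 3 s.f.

Rearranging a = v²/r for r: r = v²/a.
a = 30.8 ft/s² = 9.388 m/s²; v = 7.02 km/h = 1.950 m/s.
r = 0.4050 m
0.4050 m × (1 in / 0.02540 m) = 15.95 in

15.9 in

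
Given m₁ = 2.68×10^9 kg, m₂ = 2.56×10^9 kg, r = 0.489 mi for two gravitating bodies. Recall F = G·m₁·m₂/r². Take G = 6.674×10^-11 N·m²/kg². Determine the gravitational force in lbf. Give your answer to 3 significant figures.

F is given directly by: F = Gm₁m₂/r².
m₁ = 2.68×10^9 kg; m₂ = 2.56×10^9 kg; r = 0.489 mi = 787.0 m; G = 6.674×10^-11 N·m²/kg².
F = 739.3 N
739.3 N × (1 lbf / 4.448 N) = 166.2 lbf

166 lbf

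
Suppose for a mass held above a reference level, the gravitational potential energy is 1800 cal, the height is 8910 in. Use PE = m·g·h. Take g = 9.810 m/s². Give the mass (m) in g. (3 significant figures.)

Solving PE = m·g·h for m: m = PE/(g·h).
PE = 1800 cal = 7531 J; h = 8910 in = 226.3 m; g = 9.810 m/s².
m = 3.392 kg
3.392 kg × (1 g / 0.001000 kg) = 3392 g

3390 g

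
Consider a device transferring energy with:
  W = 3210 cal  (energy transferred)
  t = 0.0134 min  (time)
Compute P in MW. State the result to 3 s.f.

P is given directly by: P = W/t.
W = 3210 cal = 13431 J; t = 0.0134 min = 0.8040 s.
P = 16705 W
16705 W × (1 MW / 1.000×10^6 W) = 0.01670 MW

0.0167 MW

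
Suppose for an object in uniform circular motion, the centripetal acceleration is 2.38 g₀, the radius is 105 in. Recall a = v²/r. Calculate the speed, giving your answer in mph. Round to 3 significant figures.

17.6 mph

Solving a = v²/r for v: v = √(a·r).
a = 2.38 g₀ = 23.34 m/s²; r = 105 in = 2.667 m.
v = 7.890 m/s
7.890 m/s × (1 mph / 0.4470 m/s) = 17.65 mph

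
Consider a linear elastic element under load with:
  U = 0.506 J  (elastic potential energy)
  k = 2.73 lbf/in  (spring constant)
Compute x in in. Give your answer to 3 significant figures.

Solving U = ½k·x² for x: x = √(2U/k).
U = 0.506 J; k = 2.73 lbf/in = 478.1 N/m.
x = 0.04601 m
0.04601 m × (1 in / 0.02540 m) = 1.811 in

1.81 in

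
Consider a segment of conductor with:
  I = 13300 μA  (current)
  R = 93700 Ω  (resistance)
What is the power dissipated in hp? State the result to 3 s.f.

Directly: P = I²R.
I = 13300 μA = 0.01330 A; R = 93700 Ω.
P = 16.57 W
16.57 W × (1 hp / 745.7 W) = 0.02223 hp

0.0222 hp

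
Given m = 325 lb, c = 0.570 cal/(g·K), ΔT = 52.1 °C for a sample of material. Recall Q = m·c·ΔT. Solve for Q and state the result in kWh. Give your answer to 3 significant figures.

5.09 kWh

Q is given directly by: Q = mcΔT.
m = 325 lb = 147.4 kg; c = 0.570 cal/(g·K) = 2385 J/(kg·K); ΔT = 52.1 °C = 52.10 K.
Q = 1.832×10^7 J
1.832×10^7 J × (1 kWh / 3.600×10^6 J) = 5.088 kWh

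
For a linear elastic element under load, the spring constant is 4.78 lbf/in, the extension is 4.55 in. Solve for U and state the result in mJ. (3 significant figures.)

5590 mJ

U is given directly by: U = ½kx².
k = 4.78 lbf/in = 837.1 N/m; x = 4.55 in = 0.1156 m.
U = 5.590 J
5.590 J × (1 mJ / 0.001000 J) = 5590 mJ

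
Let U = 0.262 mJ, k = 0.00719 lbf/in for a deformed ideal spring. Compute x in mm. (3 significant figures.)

20.4 mm

Rearranging: x = √(2U/k).
U = 0.262 mJ = 2.620×10^-4 J; k = 0.00719 lbf/in = 1.259 N/m.
x = 0.02040 m
0.02040 m × (1 mm / 0.001000 m) = 20.40 mm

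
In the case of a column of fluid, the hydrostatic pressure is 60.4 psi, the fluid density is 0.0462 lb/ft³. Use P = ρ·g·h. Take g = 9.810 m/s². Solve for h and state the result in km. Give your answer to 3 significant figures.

Rearranging: h = P/(ρ·g).
P = 60.4 psi = 4.164×10^5 Pa; ρ = 0.0462 lb/ft³ = 0.7401 kg/m³; g = 9.810 m/s².
h = 57362 m
57362 m × (1 km / 1000 m) = 57.36 km

57.4 km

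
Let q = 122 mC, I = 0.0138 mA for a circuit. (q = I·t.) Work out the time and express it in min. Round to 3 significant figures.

Solving q = I·t for t: t = q/I.
q = 122 mC = 0.1220 C; I = 0.0138 mA = 1.380×10^-5 A.
t = 8841 s
8841 s × (1 min / 60.00 s) = 147.3 min

147 min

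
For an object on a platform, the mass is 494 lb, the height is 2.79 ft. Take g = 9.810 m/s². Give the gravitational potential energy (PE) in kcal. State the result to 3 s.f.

PE is given directly by: PE = mgh.
m = 494 lb = 224.1 kg; h = 2.79 ft = 0.8504 m; g = 9.810 m/s².
PE = 1869 J
1869 J × (1 kcal / 4184 J) = 0.4468 kcal

0.447 kcal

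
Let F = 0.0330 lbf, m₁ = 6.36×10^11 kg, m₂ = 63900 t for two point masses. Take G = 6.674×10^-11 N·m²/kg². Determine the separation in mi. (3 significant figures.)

84.5 mi

Rearranging F = G·m₁·m₂/r² for r: r = √(G·m₁m₂/F).
F = 0.0330 lbf = 0.1468 N; m₁ = 6.36×10^11 kg; m₂ = 63900 t = 6.390×10^7 kg; G = 6.674×10^-11 N·m²/kg².
r = 1.359×10^5 m
1.359×10^5 m × (1 mi / 1609 m) = 84.46 mi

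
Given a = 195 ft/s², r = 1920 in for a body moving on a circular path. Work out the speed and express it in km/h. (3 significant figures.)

194 km/h

Rearranging a = v²/r for v: v = √(a·r).
a = 195 ft/s² = 59.44 m/s²; r = 1920 in = 48.77 m.
v = 53.84 m/s
53.84 m/s × (1 km/h / 0.2778 m/s) = 193.8 km/h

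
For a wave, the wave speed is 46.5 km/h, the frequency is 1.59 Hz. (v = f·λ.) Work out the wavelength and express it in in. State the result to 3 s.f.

320 in

Rearranging v = f·λ for λ: λ = v/f.
v = 46.5 km/h = 12.92 m/s; f = 1.59 Hz.
λ = 8.124 m
8.124 m × (1 in / 0.02540 m) = 319.8 in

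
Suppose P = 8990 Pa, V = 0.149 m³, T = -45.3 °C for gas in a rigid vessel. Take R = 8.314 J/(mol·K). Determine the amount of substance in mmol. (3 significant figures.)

Rearranging: n = PV/(RT).
P = 8990 Pa; V = 0.149 m³; T = -45.3 °C = 227.8 K; R = 8.314 J/(mol·K).
n = 0.7071 mol
0.7071 mol × (1 mmol / 0.001000 mol) = 707.1 mmol

707 mmol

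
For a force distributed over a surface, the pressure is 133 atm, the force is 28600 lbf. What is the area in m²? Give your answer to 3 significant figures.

Solving P = F/A for A: A = F/P.
P = 133 atm = 1.348×10^7 Pa; F = 28600 lbf = 1.272×10^5 N.
A = 0.009440 m²

0.00944 m²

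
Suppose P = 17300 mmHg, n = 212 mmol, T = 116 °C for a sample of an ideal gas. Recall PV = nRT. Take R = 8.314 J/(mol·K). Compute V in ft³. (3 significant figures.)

0.0105 ft³

Solving PV = nRT for V: V = nRT/P.
P = 17300 mmHg = 2.306×10^6 Pa; n = 212 mmol = 0.2120 mol; T = 116 °C = 389.1 K; R = 8.314 J/(mol·K).
V = 2.974×10^-4 m³
2.974×10^-4 m³ × (1 ft³ / 0.02832 m³) = 0.01050 ft³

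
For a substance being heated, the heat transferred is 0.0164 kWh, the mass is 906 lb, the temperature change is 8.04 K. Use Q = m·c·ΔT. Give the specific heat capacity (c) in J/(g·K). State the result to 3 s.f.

0.0179 J/(g·K)

Solving Q = m·c·ΔT for c: c = Q/(m·ΔT).
Q = 0.0164 kWh = 59040 J; m = 906 lb = 411.0 kg; ΔT = 8.04 K.
c = 17.87 J/(kg·K)
17.87 J/(kg·K) × (1 J/(g·K) / 1000 J/(kg·K)) = 0.01787 J/(g·K)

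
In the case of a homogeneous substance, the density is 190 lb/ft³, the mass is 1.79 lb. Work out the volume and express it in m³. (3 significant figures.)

2.67×10^-4 m³

Rearranging: V = m/ρ.
ρ = 190 lb/ft³ = 3044 kg/m³; m = 1.79 lb = 0.8119 kg.
V = 2.668×10^-4 m³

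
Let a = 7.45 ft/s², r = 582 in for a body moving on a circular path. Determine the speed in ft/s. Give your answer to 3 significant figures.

Rearranging a = v²/r for v: v = √(a·r).
a = 7.45 ft/s² = 2.271 m/s²; r = 582 in = 14.78 m.
v = 5.794 m/s
5.794 m/s × (1 ft/s / 0.3048 m/s) = 19.01 ft/s

19.0 ft/s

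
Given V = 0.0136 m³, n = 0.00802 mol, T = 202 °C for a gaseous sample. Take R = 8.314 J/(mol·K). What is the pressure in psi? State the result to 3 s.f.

Directly: P = nRT/V.
V = 0.0136 m³; n = 0.00802 mol; T = 202 °C = 475.1 K; R = 8.314 J/(mol·K).
P = 2330 Pa
2330 Pa × (1 psi / 6895 Pa) = 0.3379 psi

0.338 psi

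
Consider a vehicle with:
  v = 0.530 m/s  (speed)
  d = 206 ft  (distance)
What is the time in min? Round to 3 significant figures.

1.97 min

Solving v = d/t for t: t = d/v.
v = 0.530 m/s; d = 206 ft = 62.79 m.
t = 118.5 s
118.5 s × (1 min / 60.00 s) = 1.974 min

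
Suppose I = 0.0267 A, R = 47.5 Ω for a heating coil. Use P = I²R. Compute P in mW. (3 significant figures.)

P is given directly by: P = I²R.
I = 0.0267 A; R = 47.5 Ω.
P = 0.03386 W  (the unit combination reduces to kg·m²/s³ = W)
0.03386 W × (1 mW / 0.001000 W) = 33.86 mW

33.9 mW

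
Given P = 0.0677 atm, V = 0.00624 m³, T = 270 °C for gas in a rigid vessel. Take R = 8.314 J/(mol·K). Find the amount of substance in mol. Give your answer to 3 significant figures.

0.00948 mol

Rearranging PV = nRT for n: n = PV/(RT).
P = 0.0677 atm = 6860 Pa; V = 0.00624 m³; T = 270 °C = 543.1 K; R = 8.314 J/(mol·K).
n = 0.009479 mol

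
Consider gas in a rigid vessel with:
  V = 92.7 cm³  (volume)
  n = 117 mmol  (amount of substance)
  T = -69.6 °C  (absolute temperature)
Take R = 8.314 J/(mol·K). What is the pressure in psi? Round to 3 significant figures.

310 psi

From the ideal-gas law: P = nRT/V.
V = 92.7 cm³ = 9.270×10^-5 m³; n = 117 mmol = 0.1170 mol; T = -69.6 °C = 203.5 K; R = 8.314 J/(mol·K).
P = 2.136×10^6 Pa
2.136×10^6 Pa × (1 psi / 6895 Pa) = 309.8 psi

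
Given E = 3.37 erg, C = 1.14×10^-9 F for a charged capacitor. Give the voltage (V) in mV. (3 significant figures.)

24300 mV

Rearranging E = ½C·V² for V: V = √(2E/C).
E = 3.37 erg = 3.370×10^-7 J; C = 1.14×10^-9 F.
V = 24.32 V
24.32 V × (1 mV / 0.001000 V) = 24315 mV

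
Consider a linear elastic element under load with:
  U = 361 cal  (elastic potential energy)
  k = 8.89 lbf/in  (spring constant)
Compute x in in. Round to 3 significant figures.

54.8 in

Rearranging U = ½k·x² for x: x = √(2U/k).
U = 361 cal = 1510 J; k = 8.89 lbf/in = 1557 N/m.
x = 1.393 m
1.393 m × (1 in / 0.02540 m) = 54.84 in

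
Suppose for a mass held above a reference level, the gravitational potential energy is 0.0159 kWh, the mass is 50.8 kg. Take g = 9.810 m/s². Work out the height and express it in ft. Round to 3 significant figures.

Rearranging PE = m·g·h for h: h = PE/(m·g).
PE = 0.0159 kWh = 57240 J; m = 50.8 kg; g = 9.810 m/s².
h = 114.9 m
114.9 m × (1 ft / 0.3048 m) = 376.8 ft

377 ft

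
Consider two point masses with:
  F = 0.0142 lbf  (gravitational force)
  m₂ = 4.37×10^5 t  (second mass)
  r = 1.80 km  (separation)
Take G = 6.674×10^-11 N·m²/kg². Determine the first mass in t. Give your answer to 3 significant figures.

7020 t

From Newton's law of gravitation: m₁ = F·r²/(G·m₂).
F = 0.0142 lbf = 0.06316 N; m₂ = 4.37×10^5 t = 4.370×10^8 kg; r = 1.80 km = 1800 m; G = 6.674×10^-11 N·m²/kg².
m₁ = 7.017×10^6 kg
7.017×10^6 kg × (1 t / 1000 kg) = 7017 t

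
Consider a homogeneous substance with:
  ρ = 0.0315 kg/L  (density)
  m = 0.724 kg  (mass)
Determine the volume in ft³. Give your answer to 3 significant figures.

0.812 ft³

Rearranging: V = m/ρ.
ρ = 0.0315 kg/L = 31.50 kg/m³; m = 0.724 kg.
V = 0.02298 m³
0.02298 m³ × (1 ft³ / 0.02832 m³) = 0.8117 ft³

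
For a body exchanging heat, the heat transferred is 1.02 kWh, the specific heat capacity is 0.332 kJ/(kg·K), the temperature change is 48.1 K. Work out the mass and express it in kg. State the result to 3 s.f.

Solving Q = m·c·ΔT for m: m = Q/(c·ΔT).
Q = 1.02 kWh = 3.672×10^6 J; c = 0.332 kJ/(kg·K) = 332.0 J/(kg·K); ΔT = 48.1 K.
m = 229.9 kg

230 kg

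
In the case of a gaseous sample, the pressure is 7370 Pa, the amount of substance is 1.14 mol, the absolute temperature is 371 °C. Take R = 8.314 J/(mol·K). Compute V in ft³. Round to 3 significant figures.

From the ideal-gas law: V = nRT/P.
P = 7370 Pa; n = 1.14 mol; T = 371 °C = 644.1 K; R = 8.314 J/(mol·K).
V = 0.8284 m³
0.8284 m³ × (1 ft³ / 0.02832 m³) = 29.25 ft³

29.3 ft³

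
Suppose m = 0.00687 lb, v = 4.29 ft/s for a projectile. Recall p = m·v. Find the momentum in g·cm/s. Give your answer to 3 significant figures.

Directly: p = mv.
m = 0.00687 lb = 0.003116 kg; v = 4.29 ft/s = 1.308 m/s.
p = 0.004075 kg·m/s  (the unit combination reduces to kg·m/s = kg·m/s)
0.004075 kg·m/s × (1 g·cm/s / 1.000×10^-5 kg·m/s) = 407.5 g·cm/s

407 g·cm/s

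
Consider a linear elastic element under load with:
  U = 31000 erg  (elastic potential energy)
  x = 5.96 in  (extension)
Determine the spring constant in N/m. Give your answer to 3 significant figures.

0.271 N/m

Rearranging U = ½k·x² for k: k = 2U/x².
U = 31000 erg = 0.003100 J; x = 5.96 in = 0.1514 m.
k = 0.2705 N/m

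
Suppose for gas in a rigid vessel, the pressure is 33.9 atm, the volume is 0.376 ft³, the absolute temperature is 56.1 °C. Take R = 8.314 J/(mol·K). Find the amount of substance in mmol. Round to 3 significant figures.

From the ideal-gas law: n = PV/(RT).
P = 33.9 atm = 3.435×10^6 Pa; V = 0.376 ft³ = 0.01065 m³; T = 56.1 °C = 329.2 K; R = 8.314 J/(mol·K).
n = 13.36 mol
13.36 mol × (1 mmol / 0.001000 mol) = 13360 mmol

13400 mmol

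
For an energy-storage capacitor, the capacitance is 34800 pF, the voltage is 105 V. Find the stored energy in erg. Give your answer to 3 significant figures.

1920 erg

E is given directly by: E = ½CV².
C = 34800 pF = 3.480×10^-8 F; V = 105 V.
E = 1.918×10^-4 J
1.918×10^-4 J × (1 erg / 1.000×10^-7 J) = 1918 erg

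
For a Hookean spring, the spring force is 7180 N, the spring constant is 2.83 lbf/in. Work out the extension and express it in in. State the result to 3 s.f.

From Hooke's law: x = F/k.
F = 7180 N; k = 2.83 lbf/in = 495.6 N/m.
x = 14.49 m
14.49 m × (1 in / 0.02540 m) = 570.4 in

570 in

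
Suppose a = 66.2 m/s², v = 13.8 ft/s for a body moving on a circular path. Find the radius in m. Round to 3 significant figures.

0.267 m

Rearranging a = v²/r for r: r = v²/a.
a = 66.2 m/s²; v = 13.8 ft/s = 4.206 m/s.
r = 0.2673 m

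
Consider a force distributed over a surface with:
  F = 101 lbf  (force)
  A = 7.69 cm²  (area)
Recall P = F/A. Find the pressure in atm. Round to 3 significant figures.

5.77 atm

P is given directly by: P = F/A.
F = 101 lbf = 449.3 N; A = 7.69 cm² = 7.690×10^-4 m².
P = 5.842×10^5 Pa
5.842×10^5 Pa × (1 atm / 1.013×10^5 Pa) = 5.766 atm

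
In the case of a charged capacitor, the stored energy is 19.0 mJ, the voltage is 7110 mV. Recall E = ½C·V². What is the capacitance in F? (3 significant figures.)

7.52×10^-4 F

Solving E = ½C·V² for C: C = 2E/V².
E = 19.0 mJ = 0.01900 J; V = 7110 mV = 7.110 V.
C = 7.517×10^-4 F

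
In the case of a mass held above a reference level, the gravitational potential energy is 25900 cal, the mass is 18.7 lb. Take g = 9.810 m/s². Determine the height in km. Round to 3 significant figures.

Rearranging PE = m·g·h for h: h = PE/(m·g).
PE = 25900 cal = 1.084×10^5 J; m = 18.7 lb = 8.482 kg; g = 9.810 m/s².
h = 1302 m
1302 m × (1 km / 1000 m) = 1.302 km

1.30 km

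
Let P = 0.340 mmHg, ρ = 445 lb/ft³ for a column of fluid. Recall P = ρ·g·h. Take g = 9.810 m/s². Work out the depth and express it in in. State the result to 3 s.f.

0.0255 in

Rearranging P = ρ·g·h for h: h = P/(ρ·g).
P = 0.340 mmHg = 45.33 Pa; ρ = 445 lb/ft³ = 7128 kg/m³; g = 9.810 m/s².
h = 6.482×10^-4 m
6.482×10^-4 m × (1 in / 0.02540 m) = 0.02552 in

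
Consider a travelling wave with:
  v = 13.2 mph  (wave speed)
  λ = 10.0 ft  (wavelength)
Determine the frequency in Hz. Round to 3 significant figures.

Rearranging: f = v/λ.
v = 13.2 mph = 5.901 m/s; λ = 10.0 ft = 3.048 m.
f = 1.936 Hz

1.94 Hz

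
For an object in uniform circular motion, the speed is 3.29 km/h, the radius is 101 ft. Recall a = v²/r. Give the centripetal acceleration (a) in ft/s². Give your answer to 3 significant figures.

a is given directly by: a = v²/r.
v = 3.29 km/h = 0.9139 m/s; r = 101 ft = 30.78 m.
a = 0.02713 m/s²
0.02713 m/s² × (1 ft/s² / 0.3048 m/s²) = 0.08901 ft/s²

0.0890 ft/s²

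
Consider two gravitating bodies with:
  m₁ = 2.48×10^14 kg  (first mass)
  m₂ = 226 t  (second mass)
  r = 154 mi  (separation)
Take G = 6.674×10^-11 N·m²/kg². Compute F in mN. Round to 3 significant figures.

60.9 mN

F is given directly by: F = Gm₁m₂/r².
m₁ = 2.48×10^14 kg; m₂ = 226 t = 2.260×10^5 kg; r = 154 mi = 2.478×10^5 m; G = 6.674×10^-11 N·m²/kg².
F = 0.06090 N
0.06090 N × (1 mN / 0.001000 N) = 60.90 mN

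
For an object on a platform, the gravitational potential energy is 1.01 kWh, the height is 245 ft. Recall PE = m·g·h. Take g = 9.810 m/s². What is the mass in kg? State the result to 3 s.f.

4960 kg

Rearranging: m = PE/(g·h).
PE = 1.01 kWh = 3.636×10^6 J; h = 245 ft = 74.68 m; g = 9.810 m/s².
m = 4963 kg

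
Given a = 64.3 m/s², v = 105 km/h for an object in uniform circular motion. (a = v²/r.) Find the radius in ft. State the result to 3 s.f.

Rearranging a = v²/r for r: r = v²/a.
a = 64.3 m/s²; v = 105 km/h = 29.17 m/s.
r = 13.23 m
13.23 m × (1 ft / 0.3048 m) = 43.41 ft

43.4 ft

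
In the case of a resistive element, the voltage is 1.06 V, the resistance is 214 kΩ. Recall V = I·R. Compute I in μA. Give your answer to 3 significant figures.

From Ohm's law: I = V/R.
V = 1.06 V; R = 214 kΩ = 2.140×10^5 Ω.
I = 4.953×10^-6 A
4.953×10^-6 A × (1 μA / 1.000×10^-6 A) = 4.953 μA

4.95 μA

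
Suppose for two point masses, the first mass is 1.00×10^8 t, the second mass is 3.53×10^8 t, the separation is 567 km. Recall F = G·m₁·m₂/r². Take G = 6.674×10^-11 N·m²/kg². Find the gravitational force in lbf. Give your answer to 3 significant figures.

F is given directly by: F = Gm₁m₂/r².
m₁ = 1.00×10^8 t = 1.000×10^11 kg; m₂ = 3.53×10^8 t = 3.530×10^11 kg; r = 567 km = 5.670×10^5 m; G = 6.674×10^-11 N·m²/kg².
F = 7.328 N
7.328 N × (1 lbf / 4.448 N) = 1.647 lbf

1.65 lbf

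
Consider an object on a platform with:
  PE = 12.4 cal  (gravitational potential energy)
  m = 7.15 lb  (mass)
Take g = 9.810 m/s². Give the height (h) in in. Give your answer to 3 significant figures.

Solving PE = m·g·h for h: h = PE/(m·g).
PE = 12.4 cal = 51.88 J; m = 7.15 lb = 3.243 kg; g = 9.810 m/s².
h = 1.631 m
1.631 m × (1 in / 0.02540 m) = 64.20 in

64.2 in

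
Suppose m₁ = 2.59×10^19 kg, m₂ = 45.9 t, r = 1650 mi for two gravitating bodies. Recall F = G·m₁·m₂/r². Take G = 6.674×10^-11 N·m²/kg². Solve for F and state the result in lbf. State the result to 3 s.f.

2.53 lbf

F is given directly by: F = Gm₁m₂/r².
m₁ = 2.59×10^19 kg; m₂ = 45.9 t = 45900 kg; r = 1650 mi = 2.655×10^6 m; G = 6.674×10^-11 N·m²/kg².
F = 11.25 N
11.25 N × (1 lbf / 4.448 N) = 2.530 lbf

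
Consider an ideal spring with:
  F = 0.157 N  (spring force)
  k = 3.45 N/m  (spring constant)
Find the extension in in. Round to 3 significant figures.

Solving F = k·x for x: x = F/k.
F = 0.157 N; k = 3.45 N/m.
x = 0.04551 m
0.04551 m × (1 in / 0.02540 m) = 1.792 in

1.79 in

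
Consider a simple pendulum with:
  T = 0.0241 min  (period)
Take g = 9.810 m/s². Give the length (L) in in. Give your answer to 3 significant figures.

20.5 in

Rearranging T = 2π√(L/g) for L: L = g·(T/2π)².
T = 0.0241 min = 1.446 s; g = 9.810 m/s².
L = 0.5196 m
0.5196 m × (1 in / 0.02540 m) = 20.46 in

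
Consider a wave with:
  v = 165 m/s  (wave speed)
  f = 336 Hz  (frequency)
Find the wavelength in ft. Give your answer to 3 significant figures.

1.61 ft

Rearranging v = f·λ for λ: λ = v/f.
v = 165 m/s; f = 336 Hz.
λ = 0.4911 m
0.4911 m × (1 ft / 0.3048 m) = 1.611 ft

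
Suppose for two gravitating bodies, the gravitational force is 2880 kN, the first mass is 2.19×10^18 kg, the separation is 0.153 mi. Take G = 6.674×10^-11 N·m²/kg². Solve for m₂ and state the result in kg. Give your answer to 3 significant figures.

Solving F = G·m₁·m₂/r² for m₂: m₂ = F·r²/(G·m₁).
F = 2880 kN = 2.880×10^6 N; m₁ = 2.19×10^18 kg; r = 0.153 mi = 246.2 m; G = 6.674×10^-11 N·m²/kg².
m₂ = 1195 kg

1190 kg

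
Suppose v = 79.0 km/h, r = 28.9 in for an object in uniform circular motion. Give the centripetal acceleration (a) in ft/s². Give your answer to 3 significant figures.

a is given directly by: a = v²/r.
v = 79.0 km/h = 21.94 m/s; r = 28.9 in = 0.7341 m.
a = 656.0 m/s²
656.0 m/s² × (1 ft/s² / 0.3048 m/s²) = 2152 ft/s²

2150 ft/s²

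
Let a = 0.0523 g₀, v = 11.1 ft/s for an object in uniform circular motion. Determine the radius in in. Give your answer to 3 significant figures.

879 in

Solving a = v²/r for r: r = v²/a.
a = 0.0523 g₀ = 0.5129 m/s²; v = 11.1 ft/s = 3.383 m/s.
r = 22.32 m
22.32 m × (1 in / 0.02540 m) = 878.7 in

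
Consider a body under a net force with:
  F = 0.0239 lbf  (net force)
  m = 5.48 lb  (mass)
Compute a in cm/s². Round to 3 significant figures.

Rearranging F = m·a for a: a = F/m.
F = 0.0239 lbf = 0.1063 N; m = 5.48 lb = 2.486 kg.
a = 0.04277 m/s²
0.04277 m/s² × (1 cm/s² / 0.01000 m/s²) = 4.277 cm/s²

4.28 cm/s²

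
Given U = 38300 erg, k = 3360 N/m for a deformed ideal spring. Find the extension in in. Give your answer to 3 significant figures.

Rearranging: x = √(2U/k).
U = 38300 erg = 0.003830 J; k = 3360 N/m.
x = 0.001510 m
0.001510 m × (1 in / 0.02540 m) = 0.05944 in

0.0594 in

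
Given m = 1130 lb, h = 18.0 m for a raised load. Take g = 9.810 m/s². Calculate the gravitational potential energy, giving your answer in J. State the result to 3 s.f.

90500 J

Directly: PE = mgh.
m = 1130 lb = 512.6 kg; h = 18.0 m; g = 9.810 m/s².
PE = 90508 J  (the unit combination reduces to kg·m²/s² = J)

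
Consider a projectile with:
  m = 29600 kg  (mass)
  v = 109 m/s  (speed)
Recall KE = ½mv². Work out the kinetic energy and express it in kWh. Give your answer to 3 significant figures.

Directly: KE = ½mv².
m = 29600 kg; v = 109 m/s.
KE = 1.758×10^8 J
1.758×10^8 J × (1 kWh / 3.600×10^6 J) = 48.84 kWh

48.8 kWh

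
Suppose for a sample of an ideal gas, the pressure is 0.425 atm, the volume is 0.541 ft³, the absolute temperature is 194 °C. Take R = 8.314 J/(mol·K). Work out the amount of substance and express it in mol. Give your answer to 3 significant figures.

0.170 mol

From the ideal-gas law: n = PV/(RT).
P = 0.425 atm = 43063 Pa; V = 0.541 ft³ = 0.01532 m³; T = 194 °C = 467.1 K; R = 8.314 J/(mol·K).
n = 0.1699 mol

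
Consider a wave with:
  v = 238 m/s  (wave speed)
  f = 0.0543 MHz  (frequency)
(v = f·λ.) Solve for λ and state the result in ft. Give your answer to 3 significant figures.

0.0144 ft

Rearranging v = f·λ for λ: λ = v/f.
v = 238 m/s; f = 0.0543 MHz = 54300 Hz.
λ = 0.004383 m
0.004383 m × (1 ft / 0.3048 m) = 0.01438 ft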